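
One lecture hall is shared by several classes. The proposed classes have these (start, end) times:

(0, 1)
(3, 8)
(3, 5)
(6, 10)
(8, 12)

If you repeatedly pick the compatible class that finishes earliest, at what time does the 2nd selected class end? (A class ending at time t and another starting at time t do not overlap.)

By end time: (0,1), (3,5), (3,8), (6,10), (8,12).
Pick (0,1); next start ≥ 1 → (3,5); next start ≥ 5 → (6,10).
Selected: (0,1) (3,5) (6,10)

5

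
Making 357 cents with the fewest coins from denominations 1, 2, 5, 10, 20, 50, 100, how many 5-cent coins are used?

1

Greedy: take as many of the largest coin as possible, then repeat with the remainder.
357 = 3×100 + 1×50 + 1×5 + 1×2
Count of 5: 1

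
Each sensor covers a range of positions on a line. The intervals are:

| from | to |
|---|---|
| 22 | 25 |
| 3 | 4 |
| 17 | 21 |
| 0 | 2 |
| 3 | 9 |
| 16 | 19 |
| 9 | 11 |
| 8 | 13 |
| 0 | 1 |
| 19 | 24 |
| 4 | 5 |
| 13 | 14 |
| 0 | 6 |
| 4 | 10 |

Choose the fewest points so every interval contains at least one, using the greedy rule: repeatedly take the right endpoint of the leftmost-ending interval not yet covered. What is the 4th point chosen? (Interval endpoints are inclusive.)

14

Sorted: [0,1] [0,2] [3,4] [4,5] [0,6] [3,9] [4,10] [9,11] [8,13] [13,14] [16,19] [17,21] [19,24] [22,25]
{[0,1],[0,2]} hit by 1; {[3,4],[4,5],[0,6],[3,9],[4,10]} hit by 4; {[9,11],[8,13]} hit by 11; {[13,14]} hit by 14; {[16,19],[17,21],[19,24]} hit by 19; {[22,25]} hit by 25.
Points: 1, 4, 11, 14, 19, 25 (6 total).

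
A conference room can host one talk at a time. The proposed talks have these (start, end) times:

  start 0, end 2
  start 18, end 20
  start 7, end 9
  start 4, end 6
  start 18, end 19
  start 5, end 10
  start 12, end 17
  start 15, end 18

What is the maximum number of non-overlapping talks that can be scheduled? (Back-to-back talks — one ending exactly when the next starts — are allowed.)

Greedy by earliest finish: after sorting by end time, pick each interval compatible with the last pick.
By end time: (0,2), (4,6), (7,9), (5,10), (12,17), (15,18), (18,19), (18,20).
Pick (0,2); next start ≥ 2 → (4,6); next start ≥ 6 → (7,9); next start ≥ 9 → (12,17); next start ≥ 17 → (18,19).
Selected 5 talks.

5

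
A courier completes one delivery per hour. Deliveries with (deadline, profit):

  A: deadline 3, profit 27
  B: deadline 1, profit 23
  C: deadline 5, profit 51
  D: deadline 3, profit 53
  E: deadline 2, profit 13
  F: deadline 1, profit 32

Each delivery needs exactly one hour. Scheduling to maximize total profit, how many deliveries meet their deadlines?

Sort by profit descending; place each in the latest free slot ≤ its deadline.
By profit: D(d3,53), C(d5,51), F(d1,32), A(d3,27), B(d1,23), E(d2,13)
D→slot 3; C→slot 5; F→slot 1; A→slot 2; B skipped; E skipped.
4 of 6 scheduled.

4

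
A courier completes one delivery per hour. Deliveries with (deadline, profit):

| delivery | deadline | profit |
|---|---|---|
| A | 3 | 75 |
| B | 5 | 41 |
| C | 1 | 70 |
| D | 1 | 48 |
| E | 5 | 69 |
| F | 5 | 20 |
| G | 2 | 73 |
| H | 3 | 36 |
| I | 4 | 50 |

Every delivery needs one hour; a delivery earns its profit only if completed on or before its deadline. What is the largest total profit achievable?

Take jobs in profit order; each goes to the latest open slot no later than its deadline.
Profit order: A=75 G=73 C=70 E=69 I=50 D=48 B=41 H=36 F=20
Assign: A→slot 3, G→slot 2, C→slot 1, E→slot 5, I→slot 4, D skipped, B skipped, H skipped, F skipped.
Slots: [1:C] [2:G] [3:A] [4:I] [5:E]
Profit = 70 + 73 + 75 + 50 + 69 = 337

337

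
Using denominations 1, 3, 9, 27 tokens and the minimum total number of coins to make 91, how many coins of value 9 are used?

91 − 3×27→10 − 1×9→1 − 1×1→0
Count of 9: 1

1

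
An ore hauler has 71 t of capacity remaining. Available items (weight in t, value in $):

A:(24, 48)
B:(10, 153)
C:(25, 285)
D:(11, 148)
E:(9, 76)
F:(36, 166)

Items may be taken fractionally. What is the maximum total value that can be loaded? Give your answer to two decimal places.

735.78

Greedy by value/weight ratio, highest first.
Ratios (sorted): B 15.30, D 13.45, C 11.40, E 8.44, F 4.61, A 2.00
take B (10 @ 153); take D (11 @ 148); take C (25 @ 285); take E (9 @ 76); take 16/36 of F → 73.78. Capacity used 71/71.
Total value = 735.78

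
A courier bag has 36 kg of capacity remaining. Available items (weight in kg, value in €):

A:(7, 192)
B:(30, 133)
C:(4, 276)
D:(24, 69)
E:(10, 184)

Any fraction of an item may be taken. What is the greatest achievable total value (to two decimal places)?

718.50

Greedy by value/weight ratio, highest first.
Ratios (sorted): C 69.00, A 27.43, E 18.40, B 4.43, D 2.88
take C (4 @ 276); take A (7 @ 192); take E (10 @ 184); take 15/30 of B → 66.50. Capacity used 36/36.
Total value = 718.50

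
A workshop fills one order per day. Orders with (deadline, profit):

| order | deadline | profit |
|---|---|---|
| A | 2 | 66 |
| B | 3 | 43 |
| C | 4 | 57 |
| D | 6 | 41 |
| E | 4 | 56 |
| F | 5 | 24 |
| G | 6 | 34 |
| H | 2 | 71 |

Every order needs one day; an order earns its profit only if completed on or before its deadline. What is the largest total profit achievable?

Profit order: H=71 A=66 C=57 E=56 B=43 D=41 G=34 F=24
Assign: H→slot 2, A→slot 1, C→slot 4, E→slot 3, B skipped, D→slot 6, G→slot 5, F skipped.
Slots: [1:A] [2:H] [3:E] [4:C] [5:G] [6:D]
Profit = 66 + 71 + 56 + 57 + 34 + 41 = 325

325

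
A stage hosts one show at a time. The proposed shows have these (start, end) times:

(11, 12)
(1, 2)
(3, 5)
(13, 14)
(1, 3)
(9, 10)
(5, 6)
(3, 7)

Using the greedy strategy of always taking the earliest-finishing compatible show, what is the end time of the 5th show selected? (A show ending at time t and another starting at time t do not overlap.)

12

By end time: (1,2), (1,3), (3,5), (5,6), (3,7), (9,10), (11,12), (13,14).
Pick (1,2); next start ≥ 2 → (3,5); next start ≥ 5 → (5,6); next start ≥ 6 → (9,10); next start ≥ 10 → (11,12); next start ≥ 12 → (13,14).
Selected: (1,2) (3,5) (5,6) (9,10) (11,12) (13,14)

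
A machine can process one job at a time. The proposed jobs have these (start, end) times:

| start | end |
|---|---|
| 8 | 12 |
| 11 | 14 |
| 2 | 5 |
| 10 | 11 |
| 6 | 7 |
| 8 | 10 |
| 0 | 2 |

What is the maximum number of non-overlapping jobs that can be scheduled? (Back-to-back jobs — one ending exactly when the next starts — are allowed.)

6

Sort by end time and greedily take each interval whose start is ≥ the last chosen end.
Sorted by end: (0,2)  (2,5)  (6,7)  (8,10)  (10,11)  (8,12)  (11,14)
take (0,2); take (2,5); take (6,7); take (8,10); take (10,11); skip (8,12); take (11,14).
Selected 6 jobs.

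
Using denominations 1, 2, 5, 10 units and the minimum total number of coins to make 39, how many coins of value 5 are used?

1

Greedy: take as many of the largest coin as possible, then repeat with the remainder.
39 = 3×10 + 1×5 + 2×2
Count of 5: 1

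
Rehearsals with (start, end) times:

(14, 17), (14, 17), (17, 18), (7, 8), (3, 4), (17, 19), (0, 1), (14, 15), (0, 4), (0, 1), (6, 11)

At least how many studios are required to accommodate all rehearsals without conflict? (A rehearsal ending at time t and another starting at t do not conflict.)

Count concurrent intervals with a sweep; the peak is the room count.
Events (time:±→running): 0:+→1 0:+→2 0:+→3 … peak 3.

3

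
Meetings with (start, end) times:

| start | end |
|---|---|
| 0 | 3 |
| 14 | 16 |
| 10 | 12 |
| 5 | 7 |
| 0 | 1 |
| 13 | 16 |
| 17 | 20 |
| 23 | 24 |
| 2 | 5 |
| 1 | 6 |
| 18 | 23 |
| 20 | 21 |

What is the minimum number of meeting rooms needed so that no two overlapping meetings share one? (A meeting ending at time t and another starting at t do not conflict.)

3

The answer is the maximum number of intervals overlapping at any instant.
Events (time:±→running): 0:+→1 0:+→2 1:-→1 1:+→2 2:+→3 … peak 3.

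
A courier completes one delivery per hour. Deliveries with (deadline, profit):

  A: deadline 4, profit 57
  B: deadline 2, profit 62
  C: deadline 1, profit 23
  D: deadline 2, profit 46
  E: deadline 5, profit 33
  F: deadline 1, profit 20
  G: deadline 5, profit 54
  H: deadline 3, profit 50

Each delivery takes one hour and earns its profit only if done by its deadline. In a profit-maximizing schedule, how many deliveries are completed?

Take jobs in profit order; each goes to the latest open slot no later than its deadline.
By profit: B(d2,62), A(d4,57), G(d5,54), H(d3,50), D(d2,46), E(d5,33), C(d1,23), F(d1,20)
B→slot 2; A→slot 4; G→slot 5; H→slot 3; D→slot 1; E skipped; C skipped; F skipped.
5 of 8 scheduled.

5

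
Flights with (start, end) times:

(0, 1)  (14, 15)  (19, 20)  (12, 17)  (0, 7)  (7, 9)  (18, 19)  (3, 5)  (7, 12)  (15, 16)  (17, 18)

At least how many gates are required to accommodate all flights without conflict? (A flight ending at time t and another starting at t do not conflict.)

Count concurrent intervals with a sweep; the peak is the room count.
starts: [0, 0, 3, 7, 7, 12, 14, 15, 17, 18, 19]
ends:   [1, 5, 7, 9, 12, 15, 16, 17, 18, 19, 20]
s0→1 s0→2  — peak 2.

2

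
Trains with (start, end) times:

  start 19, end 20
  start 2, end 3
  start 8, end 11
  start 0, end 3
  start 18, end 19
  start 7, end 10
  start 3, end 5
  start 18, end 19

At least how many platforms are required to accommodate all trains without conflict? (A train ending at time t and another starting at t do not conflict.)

Events (time:±→running): 0:+→1 2:+→2 … peak 2.

2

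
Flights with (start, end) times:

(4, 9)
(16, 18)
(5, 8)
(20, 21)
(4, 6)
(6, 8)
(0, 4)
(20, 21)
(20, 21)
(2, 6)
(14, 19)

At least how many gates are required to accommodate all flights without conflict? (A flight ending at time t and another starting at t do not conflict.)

4

Events (time:±→running): 0:+→1 2:+→2 4:-→1 4:+→2 4:+→3 5:+→4 … peak 4.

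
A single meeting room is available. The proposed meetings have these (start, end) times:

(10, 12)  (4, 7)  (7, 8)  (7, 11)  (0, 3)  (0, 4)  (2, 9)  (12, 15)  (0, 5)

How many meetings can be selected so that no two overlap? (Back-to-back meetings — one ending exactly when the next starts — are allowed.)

Sort by end time and greedily take each interval whose start is ≥ the last chosen end.
By end time: (0,3), (0,4), (0,5), (4,7), (7,8), (2,9), (7,11), (10,12), (12,15).
Pick (0,3); next start ≥ 3 → (4,7); next start ≥ 7 → (7,8); next start ≥ 8 → (10,12); next start ≥ 12 → (12,15).
Selected 5 meetings.

5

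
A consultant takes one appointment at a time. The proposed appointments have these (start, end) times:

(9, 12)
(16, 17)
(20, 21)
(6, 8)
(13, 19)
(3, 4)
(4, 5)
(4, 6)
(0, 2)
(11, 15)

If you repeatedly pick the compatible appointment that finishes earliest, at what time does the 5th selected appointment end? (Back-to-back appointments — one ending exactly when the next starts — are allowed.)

Sort by end time and greedily take each interval whose start is ≥ the last chosen end.
By end time: (0,2), (3,4), (4,5), (4,6), (6,8), (9,12), (11,15), (16,17), (13,19), (20,21).
Pick (0,2); next start ≥ 2 → (3,4); next start ≥ 4 → (4,5); next start ≥ 5 → (6,8); next start ≥ 8 → (9,12); next start ≥ 12 → (16,17); next start ≥ 17 → (20,21).
Selected: (0,2) (3,4) (4,5) (6,8) (9,12) (16,17) (20,21)

12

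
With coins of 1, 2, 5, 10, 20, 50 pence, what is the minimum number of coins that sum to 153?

5

Use the largest denomination that fits, subtract, and repeat.
153 = 3×50 + 1×2 + 1×1
Total coins = 3 + 1 + 1 = 5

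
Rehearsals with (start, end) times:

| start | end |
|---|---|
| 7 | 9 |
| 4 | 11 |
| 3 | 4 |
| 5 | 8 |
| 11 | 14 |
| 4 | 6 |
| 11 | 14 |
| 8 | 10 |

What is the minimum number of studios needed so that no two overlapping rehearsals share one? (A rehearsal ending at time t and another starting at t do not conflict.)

The answer is the maximum number of intervals overlapping at any instant.
starts: [3, 4, 4, 5, 7, 8, 11, 11]
ends:   [4, 6, 8, 9, 10, 11, 14, 14]
s3→1 e4→0 s4→1 s4→2 s5→3  — peak 3.

3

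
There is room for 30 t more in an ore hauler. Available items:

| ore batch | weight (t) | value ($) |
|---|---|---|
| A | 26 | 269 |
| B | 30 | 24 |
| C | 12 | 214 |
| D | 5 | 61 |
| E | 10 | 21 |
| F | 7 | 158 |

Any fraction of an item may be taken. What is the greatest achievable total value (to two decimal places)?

495.08

Sort by value per unit weight and fill in that order.
Ratios (sorted): F 22.57, C 17.83, D 12.20, A 10.35, E 2.10, B 0.80
take F (7 @ 158); take C (12 @ 214); take D (5 @ 61); take 6/26 of A → 62.08. Capacity used 30/30.
Total value = 495.08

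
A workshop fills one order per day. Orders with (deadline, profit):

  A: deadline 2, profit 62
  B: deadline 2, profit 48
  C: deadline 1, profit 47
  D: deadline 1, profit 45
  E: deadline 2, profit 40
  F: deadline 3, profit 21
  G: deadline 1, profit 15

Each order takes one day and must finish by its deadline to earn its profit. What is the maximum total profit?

Take jobs in profit order; each goes to the latest open slot no later than its deadline.
Profit order: A=62 B=48 C=47 D=45 E=40 F=21 G=15
Assign: A→slot 2, B→slot 1, C skipped, D skipped, E skipped, F→slot 3, G skipped.
Slots: [1:B] [2:A] [3:F]
Profit = 48 + 62 + 21 = 131

131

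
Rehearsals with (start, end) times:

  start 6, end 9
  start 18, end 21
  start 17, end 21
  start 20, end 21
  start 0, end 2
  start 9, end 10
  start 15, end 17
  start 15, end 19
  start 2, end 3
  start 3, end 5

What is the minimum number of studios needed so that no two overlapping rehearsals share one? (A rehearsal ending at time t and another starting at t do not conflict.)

3

The answer is the maximum number of intervals overlapping at any instant.
Events (time:±→running): 0:+→1 2:-→0 2:+→1 3:-→0 3:+→1 5:-→0 6:+→1 9:-→0 9:+→1 10:-→0 15:+→1 15:+→2 17:-→1 17:+→2 18:+→3 … peak 3.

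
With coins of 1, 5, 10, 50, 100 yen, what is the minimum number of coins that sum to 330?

Use the largest denomination that fits, subtract, and repeat.
330 = 3×100 + 3×10
Total coins = 3 + 3 = 6

6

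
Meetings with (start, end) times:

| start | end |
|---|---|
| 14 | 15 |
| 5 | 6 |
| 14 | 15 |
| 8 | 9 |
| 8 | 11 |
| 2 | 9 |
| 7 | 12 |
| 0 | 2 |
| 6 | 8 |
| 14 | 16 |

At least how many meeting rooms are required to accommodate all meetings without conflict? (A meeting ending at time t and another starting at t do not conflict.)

4

Count concurrent intervals with a sweep; the peak is the room count.
Events (time:±→running): 0:+→1 2:-→0 2:+→1 5:+→2 6:-→1 6:+→2 7:+→3 8:-→2 8:+→3 8:+→4 … peak 4.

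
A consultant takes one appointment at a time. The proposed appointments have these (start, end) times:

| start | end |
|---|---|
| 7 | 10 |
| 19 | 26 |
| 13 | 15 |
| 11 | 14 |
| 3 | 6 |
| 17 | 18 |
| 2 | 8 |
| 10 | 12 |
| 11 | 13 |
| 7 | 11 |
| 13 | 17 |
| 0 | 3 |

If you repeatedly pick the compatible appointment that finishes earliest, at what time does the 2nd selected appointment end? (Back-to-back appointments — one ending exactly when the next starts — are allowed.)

Greedy by earliest finish: after sorting by end time, pick each interval compatible with the last pick.
By end time: (0,3), (3,6), (2,8), (7,10), (7,11), (10,12), (11,13), (11,14), (13,15), (13,17), (17,18), (19,26).
Pick (0,3); next start ≥ 3 → (3,6); next start ≥ 6 → (7,10); next start ≥ 10 → (10,12); next start ≥ 12 → (13,15); next start ≥ 15 → (17,18); next start ≥ 18 → (19,26).
Selected: (0,3) (3,6) (7,10) (10,12) (13,15) (17,18) (19,26)

6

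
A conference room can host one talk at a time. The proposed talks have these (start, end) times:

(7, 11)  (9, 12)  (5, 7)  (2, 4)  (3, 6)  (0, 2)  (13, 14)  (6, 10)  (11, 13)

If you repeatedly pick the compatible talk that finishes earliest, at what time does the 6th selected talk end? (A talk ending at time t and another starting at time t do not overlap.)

14

Order by finish time; keep every interval that doesn't clash with the previous kept one.
Sorted by end: (0,2)  (2,4)  (3,6)  (5,7)  (6,10)  (7,11)  (9,12)  (11,13)  (13,14)
take (0,2); take (2,4); skip (3,6); take (5,7); skip (6,10); take (7,11); take (11,13); take (13,14).
Selected: (0,2) (2,4) (5,7) (7,11) (11,13) (13,14)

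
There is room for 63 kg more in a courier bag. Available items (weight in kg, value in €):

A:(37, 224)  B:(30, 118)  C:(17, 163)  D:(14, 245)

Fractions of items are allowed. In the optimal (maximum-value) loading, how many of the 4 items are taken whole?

Sort by value per unit weight and fill in that order.
Order: D (245/14=17.50) > C (163/17=9.59) > A (224/37=6.05) > B (118/30=3.93)
Fill: take D (14 @ 245) → take C (17 @ 163) → take 32/37 of A → 193.73; 63/63 used.
2 item(s) taken whole; one partial (take 32/37 of A).

2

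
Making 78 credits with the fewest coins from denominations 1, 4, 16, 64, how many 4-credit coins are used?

3

Use the largest denomination that fits, subtract, and repeat.
78 = 1×64 + 3×4 + 2×1
Count of 4: 3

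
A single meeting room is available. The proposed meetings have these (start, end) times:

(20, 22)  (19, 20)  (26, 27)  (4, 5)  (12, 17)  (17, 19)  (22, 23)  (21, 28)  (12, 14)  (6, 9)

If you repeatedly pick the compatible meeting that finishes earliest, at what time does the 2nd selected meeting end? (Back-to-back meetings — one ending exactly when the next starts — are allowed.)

9

Greedy by earliest finish: after sorting by end time, pick each interval compatible with the last pick.
Sorted by end: (4,5)  (6,9)  (12,14)  (12,17)  (17,19)  (19,20)  (20,22)  (22,23)  (26,27)  (21,28)
take (4,5); take (6,9); take (12,14); take (17,19); take (19,20); take (20,22); take (22,23); take (26,27).
Selected: (4,5) (6,9) (12,14) (17,19) (19,20) (20,22) (22,23) (26,27)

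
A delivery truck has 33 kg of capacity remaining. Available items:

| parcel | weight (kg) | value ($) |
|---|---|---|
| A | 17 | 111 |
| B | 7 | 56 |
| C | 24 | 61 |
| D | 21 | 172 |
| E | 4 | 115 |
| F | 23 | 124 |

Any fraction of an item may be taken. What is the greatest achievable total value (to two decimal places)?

349.53

Order: E (115/4=28.75) > D (172/21=8.19) > B (56/7=8.00) > A (111/17=6.53) > F (124/23=5.39) > C (61/24=2.54)
Fill: take E (4 @ 115) → take D (21 @ 172) → take B (7 @ 56) → take 1/17 of A → 6.53; 33/33 used.
Total value = 349.53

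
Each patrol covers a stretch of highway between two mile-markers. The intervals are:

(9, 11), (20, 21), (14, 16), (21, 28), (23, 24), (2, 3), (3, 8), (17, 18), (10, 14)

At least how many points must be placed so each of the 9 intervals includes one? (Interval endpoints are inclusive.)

By right end: [2,3]  [3,8]  [9,11]  [10,14]  [14,16]  [17,18]  [20,21]  [23,24]  [21,28]
[2,3] uncovered → point at 3; [9,11] uncovered → point at 11; [14,16] uncovered → point at 16; [17,18] uncovered → point at 18; [20,21] uncovered → point at 21; [23,24] uncovered → point at 24.
Points: 3, 11, 16, 18, 21, 24 (6 total).

6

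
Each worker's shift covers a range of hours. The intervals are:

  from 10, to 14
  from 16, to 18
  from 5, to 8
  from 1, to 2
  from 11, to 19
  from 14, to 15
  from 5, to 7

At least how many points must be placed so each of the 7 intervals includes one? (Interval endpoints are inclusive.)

Sorted: [1,2] [5,7] [5,8] [10,14] [14,15] [16,18] [11,19]
{[1,2]} hit by 2; {[5,7],[5,8]} hit by 7; {[10,14],[14,15]} hit by 14; {[16,18],[11,19]} hit by 18.
Points: 2, 7, 14, 18 (4 total).

4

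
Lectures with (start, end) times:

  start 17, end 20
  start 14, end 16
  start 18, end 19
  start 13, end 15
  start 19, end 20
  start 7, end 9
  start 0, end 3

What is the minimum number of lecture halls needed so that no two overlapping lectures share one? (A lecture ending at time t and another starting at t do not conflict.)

The answer is the maximum number of intervals overlapping at any instant.
Events (time:±→running): 0:+→1 3:-→0 7:+→1 9:-→0 13:+→1 14:+→2 … peak 2.

2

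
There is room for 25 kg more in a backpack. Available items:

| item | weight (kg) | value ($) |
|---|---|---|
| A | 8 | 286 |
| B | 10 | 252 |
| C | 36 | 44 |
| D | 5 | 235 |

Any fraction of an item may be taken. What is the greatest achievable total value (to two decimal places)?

Sort by value per unit weight and fill in that order.
Ratios (sorted): D 47.00, A 35.75, B 25.20, C 1.22
take D (5 @ 235); take A (8 @ 286); take B (10 @ 252); take 2/36 of C → 2.44. Capacity used 25/25.
Total value = 775.44

775.44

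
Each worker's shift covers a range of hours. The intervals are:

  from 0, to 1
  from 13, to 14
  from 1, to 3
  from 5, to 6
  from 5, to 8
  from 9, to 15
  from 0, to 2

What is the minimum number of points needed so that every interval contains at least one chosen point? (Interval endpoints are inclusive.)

3

Sort by right endpoint; whenever an interval is uncovered, place a point at its right end.
Sorted: [0,1] [0,2] [1,3] [5,6] [5,8] [13,14] [9,15]
{[0,1],[0,2],[1,3]} hit by 1; {[5,6],[5,8]} hit by 6; {[13,14],[9,15]} hit by 14.
Points: 1, 6, 14 (3 total).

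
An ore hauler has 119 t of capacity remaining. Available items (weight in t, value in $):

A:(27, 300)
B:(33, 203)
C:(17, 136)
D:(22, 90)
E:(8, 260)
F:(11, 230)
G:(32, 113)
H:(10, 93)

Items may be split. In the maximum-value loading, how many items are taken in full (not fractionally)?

Ratios (sorted): E 32.50, F 20.91, A 11.11, H 9.30, C 8.00, B 6.15, D 4.09, G 3.53
take E (8 @ 260); take F (11 @ 230); take A (27 @ 300); take H (10 @ 93); take C (17 @ 136); take B (33 @ 203); take 13/22 of D → 53.18. Capacity used 119/119.
6 item(s) taken whole; one partial (take 13/22 of D).

6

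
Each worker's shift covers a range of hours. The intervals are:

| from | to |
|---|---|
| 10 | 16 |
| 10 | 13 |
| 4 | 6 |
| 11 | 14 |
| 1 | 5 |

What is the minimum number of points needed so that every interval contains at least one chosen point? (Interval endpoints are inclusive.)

2

Sort by right endpoint; whenever an interval is uncovered, place a point at its right end.
Sorted: [1,5] [4,6] [10,13] [11,14] [10,16]
{[1,5],[4,6]} hit by 5; {[10,13],[11,14],[10,16]} hit by 13.
Points: 5, 13 (2 total).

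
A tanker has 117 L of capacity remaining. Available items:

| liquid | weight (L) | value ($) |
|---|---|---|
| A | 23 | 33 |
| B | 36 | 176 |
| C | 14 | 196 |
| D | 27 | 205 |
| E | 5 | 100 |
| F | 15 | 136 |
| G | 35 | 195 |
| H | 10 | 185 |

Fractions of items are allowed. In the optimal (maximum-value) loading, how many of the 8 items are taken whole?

6

Greedy by value/weight ratio, highest first.
Order: E (100/5=20.00) > H (185/10=18.50) > C (196/14=14.00) > F (136/15=9.07) > D (205/27=7.59) > G (195/35=5.57) > B (176/36=4.89) > A (33/23=1.43)
Fill: take E (5 @ 100) → take H (10 @ 185) → take C (14 @ 196) → take F (15 @ 136) → take D (27 @ 205) → take G (35 @ 195) → take 11/36 of B → 53.78; 117/117 used.
6 item(s) taken whole; one partial (take 11/36 of B).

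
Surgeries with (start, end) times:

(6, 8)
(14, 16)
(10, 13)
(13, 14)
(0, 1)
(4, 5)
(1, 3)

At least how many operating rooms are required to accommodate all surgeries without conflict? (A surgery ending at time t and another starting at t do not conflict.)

1

Count concurrent intervals with a sweep; the peak is the room count.
Events (time:±→running): 0:+→1 … peak 1.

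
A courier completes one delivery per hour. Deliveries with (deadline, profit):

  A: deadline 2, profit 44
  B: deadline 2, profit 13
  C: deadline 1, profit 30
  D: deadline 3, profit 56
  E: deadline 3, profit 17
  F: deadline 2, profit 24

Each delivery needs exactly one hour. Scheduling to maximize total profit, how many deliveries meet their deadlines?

3

Sort by profit descending; place each in the latest free slot ≤ its deadline.
By profit: D(d3,56), A(d2,44), C(d1,30), F(d2,24), E(d3,17), B(d2,13)
D→slot 3; A→slot 2; C→slot 1; F skipped; E skipped; B skipped.
3 of 6 scheduled.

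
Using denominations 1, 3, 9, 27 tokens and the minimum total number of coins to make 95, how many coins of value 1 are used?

2

95 − 3×27→14 − 1×9→5 − 1×3→2 − 2×1→0
Count of 1: 2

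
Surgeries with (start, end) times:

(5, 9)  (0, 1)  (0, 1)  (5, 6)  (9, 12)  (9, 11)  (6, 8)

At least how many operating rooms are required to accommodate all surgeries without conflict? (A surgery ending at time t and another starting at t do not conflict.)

Count concurrent intervals with a sweep; the peak is the room count.
Events (time:±→running): 0:+→1 0:+→2 … peak 2.

2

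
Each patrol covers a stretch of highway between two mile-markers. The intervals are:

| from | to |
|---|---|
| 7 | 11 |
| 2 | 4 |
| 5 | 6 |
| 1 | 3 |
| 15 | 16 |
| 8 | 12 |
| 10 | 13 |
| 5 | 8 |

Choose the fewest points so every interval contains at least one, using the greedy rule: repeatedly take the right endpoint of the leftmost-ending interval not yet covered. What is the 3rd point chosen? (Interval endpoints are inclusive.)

11

Sorted: [1,3] [2,4] [5,6] [5,8] [7,11] [8,12] [10,13] [15,16]
{[1,3],[2,4]} hit by 3; {[5,6],[5,8]} hit by 6; {[7,11],[8,12],[10,13]} hit by 11; {[15,16]} hit by 16.
Points: 3, 6, 11, 16 (4 total).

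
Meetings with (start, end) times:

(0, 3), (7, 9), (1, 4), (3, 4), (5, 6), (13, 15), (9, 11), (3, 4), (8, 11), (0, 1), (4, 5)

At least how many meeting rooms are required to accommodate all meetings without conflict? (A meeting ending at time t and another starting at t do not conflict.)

3

The answer is the maximum number of intervals overlapping at any instant.
starts: [0, 0, 1, 3, 3, 4, 5, 7, 8, 9, 13]
ends:   [1, 3, 4, 4, 4, 5, 6, 9, 11, 11, 15]
s0→1 s0→2 e1→1 s1→2 e3→1 s3→2 s3→3  — peak 3.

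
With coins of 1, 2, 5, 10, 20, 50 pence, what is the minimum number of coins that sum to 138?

Use the largest denomination that fits, subtract, and repeat.
138 = 2×50 + 1×20 + 1×10 + 1×5 + 1×2 + 1×1
Total coins = 2 + 1 + 1 + 1 + 1 + 1 = 7

7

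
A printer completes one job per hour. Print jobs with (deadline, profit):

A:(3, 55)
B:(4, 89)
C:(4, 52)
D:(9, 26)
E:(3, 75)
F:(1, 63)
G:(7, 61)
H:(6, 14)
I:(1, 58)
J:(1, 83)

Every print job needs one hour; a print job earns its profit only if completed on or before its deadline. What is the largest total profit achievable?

403

Take jobs in profit order; each goes to the latest open slot no later than its deadline.
By profit: B(d4,89), J(d1,83), E(d3,75), F(d1,63), G(d7,61), I(d1,58), A(d3,55), C(d4,52), D(d9,26), H(d6,14)
B→slot 4; J→slot 1; E→slot 3; F skipped; G→slot 7; I skipped; A→slot 2; C skipped; D→slot 9; H→slot 6.
Profit = 83 + 55 + 75 + 89 + 14 + 61 + 26 = 403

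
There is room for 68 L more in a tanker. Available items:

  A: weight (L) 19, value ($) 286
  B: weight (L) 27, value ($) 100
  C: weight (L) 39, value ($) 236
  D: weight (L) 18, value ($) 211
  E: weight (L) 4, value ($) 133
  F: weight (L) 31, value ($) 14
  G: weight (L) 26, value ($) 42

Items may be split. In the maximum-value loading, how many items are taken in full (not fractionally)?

3

Greedy by value/weight ratio, highest first.
Ratios (sorted): E 33.25, A 15.05, D 11.72, C 6.05, B 3.70, G 1.62, F 0.45
take E (4 @ 133); take A (19 @ 286); take D (18 @ 211); take 27/39 of C → 163.38. Capacity used 68/68.
3 item(s) taken whole; one partial (take 27/39 of C).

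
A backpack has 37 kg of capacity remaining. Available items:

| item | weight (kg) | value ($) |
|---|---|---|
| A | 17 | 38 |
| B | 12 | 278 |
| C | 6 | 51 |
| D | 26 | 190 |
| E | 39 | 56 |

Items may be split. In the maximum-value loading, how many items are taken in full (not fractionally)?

2

Sort by value per unit weight and fill in that order.
Ratios (sorted): B 23.17, C 8.50, D 7.31, A 2.24, E 1.44
take B (12 @ 278); take C (6 @ 51); take 19/26 of D → 138.85. Capacity used 37/37.
2 item(s) taken whole; one partial (take 19/26 of D).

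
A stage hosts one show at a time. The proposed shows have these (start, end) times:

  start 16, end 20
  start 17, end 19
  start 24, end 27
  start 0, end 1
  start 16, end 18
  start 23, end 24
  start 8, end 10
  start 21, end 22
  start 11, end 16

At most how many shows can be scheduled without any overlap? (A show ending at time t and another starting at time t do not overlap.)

7

By end time: (0,1), (8,10), (11,16), (16,18), (17,19), (16,20), (21,22), (23,24), (24,27).
Pick (0,1); next start ≥ 1 → (8,10); next start ≥ 10 → (11,16); next start ≥ 16 → (16,18); next start ≥ 18 → (21,22); next start ≥ 22 → (23,24); next start ≥ 24 → (24,27).
Selected 7 shows.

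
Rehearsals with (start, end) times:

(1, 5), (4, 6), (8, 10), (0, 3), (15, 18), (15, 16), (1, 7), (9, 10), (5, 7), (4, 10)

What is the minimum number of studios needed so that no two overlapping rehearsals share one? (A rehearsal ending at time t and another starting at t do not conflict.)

4

Events (time:±→running): 0:+→1 1:+→2 1:+→3 3:-→2 4:+→3 4:+→4 … peak 4.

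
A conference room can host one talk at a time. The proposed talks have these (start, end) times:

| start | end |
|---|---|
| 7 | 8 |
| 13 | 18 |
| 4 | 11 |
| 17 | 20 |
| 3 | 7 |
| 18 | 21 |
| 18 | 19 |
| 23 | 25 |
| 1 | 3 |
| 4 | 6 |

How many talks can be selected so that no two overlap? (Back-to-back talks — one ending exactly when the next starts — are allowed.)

6

By end time: (1,3), (4,6), (3,7), (7,8), (4,11), (13,18), (18,19), (17,20), (18,21), (23,25).
Pick (1,3); next start ≥ 3 → (4,6); next start ≥ 6 → (7,8); next start ≥ 8 → (13,18); next start ≥ 18 → (18,19); next start ≥ 19 → (23,25).
Selected 6 talks.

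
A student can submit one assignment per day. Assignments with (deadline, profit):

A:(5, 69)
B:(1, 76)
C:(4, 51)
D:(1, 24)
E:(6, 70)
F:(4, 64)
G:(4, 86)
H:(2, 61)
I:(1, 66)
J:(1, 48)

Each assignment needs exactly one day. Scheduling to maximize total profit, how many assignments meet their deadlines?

6

By profit: G(d4,86), B(d1,76), E(d6,70), A(d5,69), I(d1,66), F(d4,64), H(d2,61), C(d4,51), J(d1,48), D(d1,24)
G→slot 4; B→slot 1; E→slot 6; A→slot 5; I skipped; F→slot 3; H→slot 2; C skipped; J skipped; D skipped.
6 of 10 scheduled.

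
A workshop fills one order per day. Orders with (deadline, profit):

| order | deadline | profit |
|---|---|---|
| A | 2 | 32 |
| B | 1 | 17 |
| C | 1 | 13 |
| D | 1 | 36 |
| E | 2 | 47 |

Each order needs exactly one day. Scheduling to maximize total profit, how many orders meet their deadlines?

2

Take jobs in profit order; each goes to the latest open slot no later than its deadline.
Profit order: E=47 D=36 A=32 B=17 C=13
Assign: E→slot 2, D→slot 1, A skipped, B skipped, C skipped.
Slots: [1:D] [2:E]
2 of 5 scheduled.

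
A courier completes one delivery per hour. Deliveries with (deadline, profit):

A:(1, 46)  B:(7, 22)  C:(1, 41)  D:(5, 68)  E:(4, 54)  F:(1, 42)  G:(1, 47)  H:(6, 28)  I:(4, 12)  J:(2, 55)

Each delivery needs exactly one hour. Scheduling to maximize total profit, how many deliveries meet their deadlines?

Take jobs in profit order; each goes to the latest open slot no later than its deadline.
By profit: D(d5,68), J(d2,55), E(d4,54), G(d1,47), A(d1,46), F(d1,42), C(d1,41), H(d6,28), B(d7,22), I(d4,12)
D→slot 5; J→slot 2; E→slot 4; G→slot 1; A skipped; F skipped; C skipped; H→slot 6; B→slot 7; I→slot 3.
7 of 10 scheduled.

7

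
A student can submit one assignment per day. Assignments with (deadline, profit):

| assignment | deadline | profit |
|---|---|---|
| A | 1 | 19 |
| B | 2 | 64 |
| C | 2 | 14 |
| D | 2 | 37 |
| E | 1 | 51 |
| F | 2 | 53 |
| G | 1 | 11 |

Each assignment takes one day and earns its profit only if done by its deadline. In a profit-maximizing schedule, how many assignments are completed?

2

By profit: B(d2,64), F(d2,53), E(d1,51), D(d2,37), A(d1,19), C(d2,14), G(d1,11)
B→slot 2; F→slot 1; E skipped; D skipped; A skipped; C skipped; G skipped.
2 of 7 scheduled.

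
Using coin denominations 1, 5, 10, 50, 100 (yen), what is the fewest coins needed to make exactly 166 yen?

5

166 − 1×100→66 − 1×50→16 − 1×10→6 − 1×5→1 − 1×1→0
Total coins = 1 + 1 + 1 + 1 + 1 = 5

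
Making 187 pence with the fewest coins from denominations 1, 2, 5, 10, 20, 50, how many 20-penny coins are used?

187 = 3×50 + 1×20 + 1×10 + 1×5 + 1×2
Count of 20: 1

1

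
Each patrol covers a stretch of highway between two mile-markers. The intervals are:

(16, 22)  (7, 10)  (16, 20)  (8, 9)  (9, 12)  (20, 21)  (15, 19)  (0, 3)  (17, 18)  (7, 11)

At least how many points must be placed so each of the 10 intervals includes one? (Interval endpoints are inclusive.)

Sorted: [0,3] [8,9] [7,10] [7,11] [9,12] [17,18] [15,19] [16,20] [20,21] [16,22]
{[0,3]} hit by 3; {[8,9],[7,10],[7,11],[9,12]} hit by 9; {[17,18],[15,19],[16,20]} hit by 18; {[20,21],[16,22]} hit by 21.
Points: 3, 9, 18, 21 (4 total).

4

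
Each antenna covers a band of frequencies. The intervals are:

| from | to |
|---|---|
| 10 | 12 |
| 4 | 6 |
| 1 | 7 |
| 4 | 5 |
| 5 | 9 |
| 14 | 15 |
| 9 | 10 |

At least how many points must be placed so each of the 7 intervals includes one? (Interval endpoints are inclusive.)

Sorted: [4,5] [4,6] [1,7] [5,9] [9,10] [10,12] [14,15]
{[4,5],[4,6],[1,7],[5,9]} hit by 5; {[9,10],[10,12]} hit by 10; {[14,15]} hit by 15.
Points: 5, 10, 15 (3 total).

3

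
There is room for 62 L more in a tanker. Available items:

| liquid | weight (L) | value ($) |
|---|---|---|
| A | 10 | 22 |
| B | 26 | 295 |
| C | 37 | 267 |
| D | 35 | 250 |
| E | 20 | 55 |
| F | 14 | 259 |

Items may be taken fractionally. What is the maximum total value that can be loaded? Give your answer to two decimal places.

712.76

Ratios (sorted): F 18.50, B 11.35, C 7.22, D 7.14, E 2.75, A 2.20
take F (14 @ 259); take B (26 @ 295); take 22/37 of C → 158.76. Capacity used 62/62.
Total value = 712.76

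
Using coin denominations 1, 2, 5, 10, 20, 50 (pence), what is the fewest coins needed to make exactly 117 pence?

117 − 2×50→17 − 1×10→7 − 1×5→2 − 1×2→0
Total coins = 2 + 1 + 1 + 1 = 5

5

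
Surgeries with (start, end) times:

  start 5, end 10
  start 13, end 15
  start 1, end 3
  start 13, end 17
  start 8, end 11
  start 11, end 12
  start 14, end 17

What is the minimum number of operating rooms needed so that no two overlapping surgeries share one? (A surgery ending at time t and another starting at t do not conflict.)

3

Events (time:±→running): 1:+→1 3:-→0 5:+→1 8:+→2 10:-→1 11:-→0 11:+→1 12:-→0 13:+→1 13:+→2 14:+→3 … peak 3.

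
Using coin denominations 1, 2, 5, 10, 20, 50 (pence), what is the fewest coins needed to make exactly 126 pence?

5

Use the largest denomination that fits, subtract, and repeat.
126 − 2×50→26 − 1×20→6 − 1×5→1 − 1×1→0
Total coins = 2 + 1 + 1 + 1 = 5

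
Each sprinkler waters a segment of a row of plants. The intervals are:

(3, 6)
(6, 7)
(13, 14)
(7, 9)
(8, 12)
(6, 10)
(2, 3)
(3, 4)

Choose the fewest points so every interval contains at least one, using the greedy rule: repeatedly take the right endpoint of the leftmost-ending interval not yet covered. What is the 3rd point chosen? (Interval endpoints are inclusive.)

12

Sort by right endpoint; whenever an interval is uncovered, place a point at its right end.
Sorted: [2,3] [3,4] [3,6] [6,7] [7,9] [6,10] [8,12] [13,14]
{[2,3],[3,4],[3,6]} hit by 3; {[6,7],[7,9],[6,10]} hit by 7; {[8,12]} hit by 12; {[13,14]} hit by 14.
Points: 3, 7, 12, 14 (4 total).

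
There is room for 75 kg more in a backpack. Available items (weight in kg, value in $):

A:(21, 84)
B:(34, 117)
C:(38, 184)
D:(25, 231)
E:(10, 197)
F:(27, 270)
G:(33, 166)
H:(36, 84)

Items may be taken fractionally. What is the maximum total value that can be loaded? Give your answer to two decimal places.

Ratios (sorted): E 19.70, F 10.00, D 9.24, G 5.03, C 4.84, A 4.00, B 3.44, H 2.33
take E (10 @ 197); take F (27 @ 270); take D (25 @ 231); take 13/33 of G → 65.39. Capacity used 75/75.
Total value = 763.39

763.39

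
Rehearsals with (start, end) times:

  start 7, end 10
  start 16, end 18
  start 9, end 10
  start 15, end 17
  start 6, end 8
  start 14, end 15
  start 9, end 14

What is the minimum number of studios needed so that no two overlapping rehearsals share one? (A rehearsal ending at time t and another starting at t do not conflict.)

3

Events (time:±→running): 6:+→1 7:+→2 8:-→1 9:+→2 9:+→3 … peak 3.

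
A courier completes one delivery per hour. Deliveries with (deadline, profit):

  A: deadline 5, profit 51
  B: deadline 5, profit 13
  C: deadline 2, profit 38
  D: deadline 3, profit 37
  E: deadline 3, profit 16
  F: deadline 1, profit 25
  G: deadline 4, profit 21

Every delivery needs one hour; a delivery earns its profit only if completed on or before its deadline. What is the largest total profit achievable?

Profit order: A=51 C=38 D=37 F=25 G=21 E=16 B=13
Assign: A→slot 5, C→slot 2, D→slot 3, F→slot 1, G→slot 4, E skipped, B skipped.
Slots: [1:F] [2:C] [3:D] [4:G] [5:A]
Profit = 25 + 38 + 37 + 21 + 51 = 172

172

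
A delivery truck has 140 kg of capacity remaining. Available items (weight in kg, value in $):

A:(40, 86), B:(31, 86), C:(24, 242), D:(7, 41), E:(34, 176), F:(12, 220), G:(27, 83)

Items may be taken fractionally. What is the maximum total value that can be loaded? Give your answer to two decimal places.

Greedy by value/weight ratio, highest first.
Ratios (sorted): F 18.33, C 10.08, D 5.86, E 5.18, G 3.07, B 2.77, A 2.15
take F (12 @ 220); take C (24 @ 242); take D (7 @ 41); take E (34 @ 176); take G (27 @ 83); take B (31 @ 86); take 5/40 of A → 10.75. Capacity used 140/140.
Total value = 858.75

858.75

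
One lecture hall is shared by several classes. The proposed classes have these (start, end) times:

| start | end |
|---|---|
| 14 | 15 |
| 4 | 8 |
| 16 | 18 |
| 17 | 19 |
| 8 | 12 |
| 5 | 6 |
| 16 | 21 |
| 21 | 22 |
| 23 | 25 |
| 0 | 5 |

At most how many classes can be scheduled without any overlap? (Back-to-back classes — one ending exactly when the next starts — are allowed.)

By end time: (0,5), (5,6), (4,8), (8,12), (14,15), (16,18), (17,19), (16,21), (21,22), (23,25).
Pick (0,5); next start ≥ 5 → (5,6); next start ≥ 6 → (8,12); next start ≥ 12 → (14,15); next start ≥ 15 → (16,18); next start ≥ 18 → (21,22); next start ≥ 22 → (23,25).
Selected 7 classes.

7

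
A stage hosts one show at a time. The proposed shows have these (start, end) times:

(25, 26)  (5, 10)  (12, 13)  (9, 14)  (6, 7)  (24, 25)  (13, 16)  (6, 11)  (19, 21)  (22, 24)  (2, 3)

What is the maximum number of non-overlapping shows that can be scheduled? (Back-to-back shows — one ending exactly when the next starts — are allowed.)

By end time: (2,3), (6,7), (5,10), (6,11), (12,13), (9,14), (13,16), (19,21), (22,24), (24,25), (25,26).
Pick (2,3); next start ≥ 3 → (6,7); next start ≥ 7 → (12,13); next start ≥ 13 → (13,16); next start ≥ 16 → (19,21); next start ≥ 21 → (22,24); next start ≥ 24 → (24,25); next start ≥ 25 → (25,26).
Selected 8 shows.

8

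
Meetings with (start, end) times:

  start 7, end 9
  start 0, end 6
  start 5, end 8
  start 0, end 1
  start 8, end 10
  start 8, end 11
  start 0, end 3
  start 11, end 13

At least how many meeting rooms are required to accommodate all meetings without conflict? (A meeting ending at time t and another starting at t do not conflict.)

3

Count concurrent intervals with a sweep; the peak is the room count.
Events (time:±→running): 0:+→1 0:+→2 0:+→3 … peak 3.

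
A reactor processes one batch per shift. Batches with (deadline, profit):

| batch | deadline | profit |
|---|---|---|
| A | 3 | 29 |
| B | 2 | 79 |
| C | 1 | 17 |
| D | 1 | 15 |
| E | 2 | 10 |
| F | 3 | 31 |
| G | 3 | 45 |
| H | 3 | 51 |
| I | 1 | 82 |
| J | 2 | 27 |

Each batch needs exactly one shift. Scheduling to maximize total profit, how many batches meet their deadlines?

By profit: I(d1,82), B(d2,79), H(d3,51), G(d3,45), F(d3,31), A(d3,29), J(d2,27), C(d1,17), D(d1,15), E(d2,10)
I→slot 1; B→slot 2; H→slot 3; G skipped; F skipped; A skipped; J skipped; C skipped; D skipped; E skipped.
3 of 10 scheduled.

3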